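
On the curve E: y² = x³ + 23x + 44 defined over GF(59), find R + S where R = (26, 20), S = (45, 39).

(48, 17)

(26, 20) + (45, 39). λ = (39 - 20)/(45 - 26) ≡ 19/19 mod 59. 19⁻¹ ≡ 28 (mod 59), so λ ≡ 1.
  x = λ² - 26 - 45 = 1 - 71 ≡ 48; y = λ·(26 - 48) - 20 ≡ 17. → (48, 17)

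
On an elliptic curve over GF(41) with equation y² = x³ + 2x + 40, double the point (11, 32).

tangent at (11, 32): λ = (3·11² + 2)/(2·32) ≡ 37/23. 23⁻¹ ≡ 25 (mod 41) since 23·25 = 575 ≡ 1, so λ ≡ 37·25 ≡ 23.
  x = λ² - 11 - 11 = 529 - 22 ≡ 15; y = λ·(11 - 15) - 32 ≡ 40. → (15, 40)

(15, 40)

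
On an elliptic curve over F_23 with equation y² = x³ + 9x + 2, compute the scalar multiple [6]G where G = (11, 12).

Repeated addition: build up to 6G.
2G: tangent at (11, 12): λ = (3·11² + 9)/(2·12) ≡ 4/1. 1⁻¹ ≡ 1 (mod 23), so λ ≡ 4·1 ≡ 4.
  x = λ² - 11 - 11 = 16 - 22 ≡ 17; y = λ·(11 - 17) - 12 ≡ 10. → (17, 10)
3G: (17, 10) + (11, 12). λ = (12 - 10)/(11 - 17) ≡ 2/17 mod 23. 17⁻¹ ≡ 19 (mod 23), so λ ≡ 15.
  x = λ² - 17 - 11 = 225 - 28 ≡ 13; y = λ·(17 - 13) - 10 ≡ 4. → (13, 4)
4G: (13, 4) + (11, 12). λ = (12 - 4)/(11 - 13) ≡ 8/21 mod 23. 21⁻¹ ≡ 11 (mod 23), so λ ≡ 19.
  x = λ² - 13 - 11 = 361 - 24 ≡ 15; y = λ·(13 - 15) - 4 ≡ 4. → (15, 4)
5G: (15, 4) + (11, 12). λ = (12 - 4)/(11 - 15) ≡ 8/19 mod 23. 19⁻¹ ≡ 17 (mod 23), so λ ≡ 21.
  x = λ² - 15 - 11 = 441 - 26 ≡ 1; y = λ·(15 - 1) - 4 ≡ 14. → (1, 14)
6G: (1, 14) + (11, 12). λ = (12 - 14)/(11 - 1) ≡ 21/10 mod 23. 10⁻¹ ≡ 7 (mod 23) since 10·7 = 70 ≡ 1, so λ ≡ 9.
  x = λ² - 1 - 11 = 81 - 12 ≡ 0; y = λ·(1 - 0) - 14 ≡ 18. → (0, 18)

(0, 18)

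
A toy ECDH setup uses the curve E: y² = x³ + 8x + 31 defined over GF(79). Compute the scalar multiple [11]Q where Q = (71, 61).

(44, 57)

Double-and-add on 11 = (1011)₂. Start with Q = (71, 61) for the leading 1-bit.
double: tangent at (71, 61): λ = (3·71² + 8)/(2·61) ≡ 42/43. 43⁻¹ ≡ 68 (mod 79), so λ ≡ 42·68 ≡ 12.
  x = λ² - 71 - 71 = 144 - 142 ≡ 2; y = λ·(71 - 2) - 61 ≡ 56. → (2, 56)
double: tangent at (2, 56): λ = (3·2² + 8)/(2·56) ≡ 20/33. 33⁻¹ ≡ 12 (mod 79), so λ ≡ 20·12 ≡ 3.
  x = λ² - 2 - 2 = 9 - 4 ≡ 5; y = λ·(2 - 5) - 56 ≡ 14. → (5, 14)
add Q: (5, 14) + (71, 61). λ = (61 - 14)/(71 - 5) ≡ 47/66 mod 79. 66⁻¹ ≡ 6 (mod 79), so λ ≡ 45.
  x = λ² - 5 - 71 = 2025 - 76 ≡ 53; y = λ·(5 - 53) - 14 ≡ 38. → (53, 38)
double: tangent at (53, 38): λ = (3·53² + 8)/(2·38) ≡ 61/76. 76⁻¹ ≡ 26 (mod 79), so λ ≡ 61·26 ≡ 6.
  x = λ² - 53 - 53 = 36 - 106 ≡ 9; y = λ·(53 - 9) - 38 ≡ 68. → (9, 68)
add Q: (9, 68) + (71, 61). λ = (61 - 68)/(71 - 9) ≡ 72/62 mod 79. 62⁻¹ ≡ 65 (mod 79), so λ ≡ 19.
  x = λ² - 9 - 71 = 361 - 80 ≡ 44; y = λ·(9 - 44) - 68 ≡ 57. → (44, 57)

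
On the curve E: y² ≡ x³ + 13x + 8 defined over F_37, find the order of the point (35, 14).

2P: tangent at (35, 14): λ = (3·35² + 13)/(2·14) ≡ 25/28. 28⁻¹ ≡ 4 (mod 37) since 28·4 = 112 ≡ 1, so λ ≡ 25·4 ≡ 26.
  x = λ² - 35 - 35 = 676 - 70 ≡ 14; y = λ·(35 - 14) - 14 ≡ 14. → (14, 14)
3P: (14, 14) + (35, 14). λ = (14 - 14)/(35 - 14) ≡ 0/21 mod 37. 21⁻¹ ≡ 30 (mod 37), so λ ≡ 0.
  x = λ² - 14 - 35 = 0 - 49 ≡ 25; y = λ·(14 - 25) - 14 ≡ 23. → (25, 23)
4P: (25, 23) + (35, 14). λ = (14 - 23)/(35 - 25) ≡ 28/10 mod 37. 10⁻¹ ≡ 26 (mod 37) since 10·26 = 260 ≡ 1, so λ ≡ 25.
  x = λ² - 25 - 35 = 625 - 60 ≡ 10; y = λ·(25 - 10) - 23 ≡ 19. → (10, 19)
5P: (10, 19) + (35, 14). λ = (14 - 19)/(35 - 10) ≡ 32/25 mod 37. 25⁻¹ ≡ 3 (mod 37), so λ ≡ 22.
  x = λ² - 10 - 35 = 484 - 45 ≡ 32; y = λ·(10 - 32) - 19 ≡ 15. → (32, 15)
6P: (32, 15) + (35, 14). λ = (14 - 15)/(35 - 32) ≡ 36/3 mod 37. 3⁻¹ ≡ 25 (mod 37) since 3·25 = 75 ≡ 1, so λ ≡ 12.
  x = λ² - 32 - 35 = 144 - 67 ≡ 3; y = λ·(32 - 3) - 15 ≡ 0. → (3, 0)
7P: (3, 0) + (35, 14). λ = (14 - 0)/(35 - 3) ≡ 14/32 mod 37. 32⁻¹ ≡ 22 (mod 37), so λ ≡ 12.
  x = λ² - 3 - 35 = 144 - 38 ≡ 32; y = λ·(3 - 32) - 0 ≡ 22. → (32, 22)
8P: (32, 22) + (35, 14). λ = (14 - 22)/(35 - 32) ≡ 29/3 mod 37. 3⁻¹ ≡ 25 (mod 37), so λ ≡ 22.
  x = λ² - 32 - 35 = 484 - 67 ≡ 10; y = λ·(32 - 10) - 22 ≡ 18. → (10, 18)
9P: (10, 18) + (35, 14). λ = (14 - 18)/(35 - 10) ≡ 33/25 mod 37. 25⁻¹ ≡ 3 (mod 37) since 25·3 = 75 ≡ 1, so λ ≡ 25.
  x = λ² - 10 - 35 = 625 - 45 ≡ 25; y = λ·(10 - 25) - 18 ≡ 14. → (25, 14)
10P: (25, 14) + (35, 14). λ = (14 - 14)/(35 - 25) ≡ 0/10 mod 37. 10⁻¹ ≡ 26 (mod 37) since 10·26 = 260 ≡ 1, so λ ≡ 0.
  x = λ² - 25 - 35 = 0 - 60 ≡ 14; y = λ·(25 - 14) - 14 ≡ 23. → (14, 23)
11P: (14, 23) + (35, 14). λ = (14 - 23)/(35 - 14) ≡ 28/21 mod 37. 21⁻¹ ≡ 30 (mod 37) since 21·30 = 630 ≡ 1, so λ ≡ 26.
  x = λ² - 14 - 35 = 676 - 49 ≡ 35; y = λ·(14 - 35) - 23 ≡ 23. → (35, 23)
12P: (35, 23) + (35, 14): same x and y₁ ≡ -y₂, so the sum is O.
12P = O, so the order is 12.

12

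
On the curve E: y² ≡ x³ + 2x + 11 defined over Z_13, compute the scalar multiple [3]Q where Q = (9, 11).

Repeated addition: build up to 3Q.
2Q: tangent at (9, 11): λ = (3·9² + 2)/(2·11) ≡ 11/9. 9⁻¹ ≡ 3 (mod 13) since 9·3 = 27 ≡ 1, so λ ≡ 11·3 ≡ 7.
  x = λ² - 9 - 9 = 49 - 18 ≡ 5; y = λ·(9 - 5) - 11 ≡ 4. → (5, 4)
3Q: (5, 4) + (9, 11). λ = (11 - 4)/(9 - 5) ≡ 7/4 mod 13. 4⁻¹ ≡ 10 (mod 13), so λ ≡ 5.
  x = λ² - 5 - 9 = 25 - 14 ≡ 11; y = λ·(5 - 11) - 4 ≡ 5. → (11, 5)

(11, 5)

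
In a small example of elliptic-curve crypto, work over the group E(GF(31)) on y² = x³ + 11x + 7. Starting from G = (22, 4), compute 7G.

Double-and-add on 7 = (111)₂. Start with G = (22, 4) for the leading 1-bit.
double: tangent at (22, 4): λ = (3·22² + 11)/(2·4) ≡ 6/8. 8⁻¹ ≡ 4 (mod 31), so λ ≡ 6·4 ≡ 24.
  x = λ² - 22 - 22 = 576 - 44 ≡ 5; y = λ·(22 - 5) - 4 ≡ 1. → (5, 1)
add G: (5, 1) + (22, 4). λ = (4 - 1)/(22 - 5) ≡ 3/17 mod 31. 17⁻¹ ≡ 11 (mod 31) since 17·11 = 187 ≡ 1, so λ ≡ 2.
  x = λ² - 5 - 22 = 4 - 27 ≡ 8; y = λ·(5 - 8) - 1 ≡ 24. → (8, 24)
double: tangent at (8, 24): λ = (3·8² + 11)/(2·24) ≡ 17/17. 17⁻¹ ≡ 11 (mod 31) since 17·11 = 187 ≡ 1, so λ ≡ 17·11 ≡ 1.
  x = λ² - 8 - 8 = 1 - 16 ≡ 16; y = λ·(8 - 16) - 24 ≡ 30. → (16, 30)
add G: (16, 30) + (22, 4). λ = (4 - 30)/(22 - 16) ≡ 5/6 mod 31. 6⁻¹ ≡ 26 (mod 31), so λ ≡ 6.
  x = λ² - 16 - 22 = 36 - 38 ≡ 29; y = λ·(16 - 29) - 30 ≡ 16. → (29, 16)

(29, 16)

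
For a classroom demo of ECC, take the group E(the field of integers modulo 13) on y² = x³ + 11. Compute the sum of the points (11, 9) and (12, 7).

(7, 9)

(11, 9) + (12, 7). λ = (7 - 9)/(12 - 11) ≡ 11/1 mod 13. 1⁻¹ ≡ 1 (mod 13), so λ ≡ 11.
  x = λ² - 11 - 12 = 121 - 23 ≡ 7; y = λ·(11 - 7) - 9 ≡ 9. → (7, 9)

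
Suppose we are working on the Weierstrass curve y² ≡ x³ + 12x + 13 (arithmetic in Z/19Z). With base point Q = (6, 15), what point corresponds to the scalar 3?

Repeated addition: build up to 3Q.
2Q: tangent at (6, 15): λ = (3·6² + 12)/(2·15) ≡ 6/11. 11⁻¹ ≡ 7 (mod 19), so λ ≡ 6·7 ≡ 4.
  x = λ² - 6 - 6 = 16 - 12 ≡ 4; y = λ·(6 - 4) - 15 ≡ 12. → (4, 12)
3Q: (4, 12) + (6, 15). λ = (15 - 12)/(6 - 4) ≡ 3/2 mod 19. 2⁻¹ ≡ 10 (mod 19), so λ ≡ 11.
  x = λ² - 4 - 6 = 121 - 10 ≡ 16; y = λ·(4 - 16) - 12 ≡ 8. → (16, 8)

(16, 8)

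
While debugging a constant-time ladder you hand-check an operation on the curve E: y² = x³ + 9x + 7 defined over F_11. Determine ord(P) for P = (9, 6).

2P: tangent at (9, 6): λ = (3·9² + 9)/(2·6) ≡ 10/1. 1⁻¹ ≡ 1 (mod 11), so λ ≡ 10·1 ≡ 10.
  x = λ² - 9 - 9 = 100 - 18 ≡ 5; y = λ·(9 - 5) - 6 ≡ 1. → (5, 1)
3P: (5, 1) + (9, 6). λ = (6 - 1)/(9 - 5) ≡ 5/4 mod 11. 4⁻¹ ≡ 3 (mod 11) since 4·3 = 12 ≡ 1, so λ ≡ 4.
  x = λ² - 5 - 9 = 16 - 14 ≡ 2; y = λ·(5 - 2) - 1 ≡ 0. → (2, 0)
4P: (2, 0) + (9, 6). λ = (6 - 0)/(9 - 2) ≡ 6/7 mod 11. 7⁻¹ ≡ 8 (mod 11) since 7·8 = 56 ≡ 1, so λ ≡ 4.
  x = λ² - 2 - 9 = 16 - 11 ≡ 5; y = λ·(2 - 5) - 0 ≡ 10. → (5, 10)
5P: (5, 10) + (9, 6). λ = (6 - 10)/(9 - 5) ≡ 7/4 mod 11. 4⁻¹ ≡ 3 (mod 11), so λ ≡ 10.
  x = λ² - 5 - 9 = 100 - 14 ≡ 9; y = λ·(5 - 9) - 10 ≡ 5. → (9, 5)
6P: (9, 5) + (9, 6): same x and y₁ ≡ -y₂, so the sum is 𝒪.
6P = 𝒪, so the order is 6.

6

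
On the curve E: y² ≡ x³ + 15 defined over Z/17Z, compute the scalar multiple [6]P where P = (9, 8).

Repeated addition: build up to 6P.
2P: tangent at (9, 8): λ = (3·9² + 0)/(2·8) ≡ 5/16. 16⁻¹ ≡ 16 (mod 17) since 16·16 = 256 ≡ 1, so λ ≡ 5·16 ≡ 12.
  x = λ² - 9 - 9 = 144 - 18 ≡ 7; y = λ·(9 - 7) - 8 ≡ 16. → (7, 16)
3P: (7, 16) + (9, 8). λ = (8 - 16)/(9 - 7) ≡ 9/2 mod 17. 2⁻¹ ≡ 9 (mod 17) since 2·9 = 18 ≡ 1, so λ ≡ 13.
  x = λ² - 7 - 9 = 169 - 16 ≡ 0; y = λ·(7 - 0) - 16 ≡ 7. → (0, 7)
4P: (0, 7) + (9, 8). λ = (8 - 7)/(9 - 0) ≡ 1/9 mod 17. 9⁻¹ ≡ 2 (mod 17), so λ ≡ 2.
  x = λ² - 0 - 9 = 4 - 9 ≡ 12; y = λ·(0 - 12) - 7 ≡ 3. → (12, 3)
5P: (12, 3) + (9, 8). λ = (8 - 3)/(9 - 12) ≡ 5/14 mod 17. 14⁻¹ ≡ 11 (mod 17), so λ ≡ 4.
  x = λ² - 12 - 9 = 16 - 21 ≡ 12; y = λ·(12 - 12) - 3 ≡ 14. → (12, 14)
6P: (12, 14) + (9, 8). λ = (8 - 14)/(9 - 12) ≡ 11/14 mod 17. 14⁻¹ ≡ 11 (mod 17), so λ ≡ 2.
  x = λ² - 12 - 9 = 4 - 21 ≡ 0; y = λ·(12 - 0) - 14 ≡ 10. → (0, 10)

(0, 10)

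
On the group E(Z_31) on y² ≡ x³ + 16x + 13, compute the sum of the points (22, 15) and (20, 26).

(27, 28)

(22, 15) + (20, 26). λ = (26 - 15)/(20 - 22) ≡ 11/29 mod 31. 29⁻¹ ≡ 15 (mod 31), so λ ≡ 10.
  x = λ² - 22 - 20 = 100 - 42 ≡ 27; y = λ·(22 - 27) - 15 ≡ 28. → (27, 28)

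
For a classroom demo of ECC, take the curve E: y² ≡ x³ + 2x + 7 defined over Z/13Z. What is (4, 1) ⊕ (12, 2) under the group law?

(9, 0)

(4, 1) + (12, 2). λ = (2 - 1)/(12 - 4) ≡ 1/8 mod 13. 8⁻¹ ≡ 5 (mod 13) since 8·5 = 40 ≡ 1, so λ ≡ 5.
  x = λ² - 4 - 12 = 25 - 16 ≡ 9; y = λ·(4 - 9) - 1 ≡ 0. → (9, 0)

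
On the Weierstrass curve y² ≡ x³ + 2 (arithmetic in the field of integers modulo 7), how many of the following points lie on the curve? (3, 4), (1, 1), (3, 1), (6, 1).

2

(3, 4): 4² ≡ 2, rhs ≡ 1 → off.
(1, 1): 1² ≡ 1, rhs ≡ 3 → off.
(3, 1): 1² ≡ 1, rhs ≡ 1 → on.
(6, 1): 1² ≡ 1, rhs ≡ 1 → on.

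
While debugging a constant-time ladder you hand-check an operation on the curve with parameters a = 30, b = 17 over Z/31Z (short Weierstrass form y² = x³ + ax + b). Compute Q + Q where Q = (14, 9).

(21, 9)

tangent at (14, 9): λ = (3·14² + 30)/(2·9) ≡ 29/18. 18⁻¹ ≡ 19 (mod 31) since 18·19 = 342 ≡ 1, so λ ≡ 29·19 ≡ 24.
  x = λ² - 14 - 14 = 576 - 28 ≡ 21; y = λ·(14 - 21) - 9 ≡ 9. → (21, 9)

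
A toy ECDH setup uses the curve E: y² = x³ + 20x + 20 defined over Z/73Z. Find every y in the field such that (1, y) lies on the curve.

x³ + 20x + 20 = 41 ≡ 41 (mod 73).
Square roots of 41 mod 73: 25 and 48 (since 25² = 625 ≡ 41).

25, 48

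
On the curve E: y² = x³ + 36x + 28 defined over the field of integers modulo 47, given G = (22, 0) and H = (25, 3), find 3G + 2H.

First 3G:
Repeated addition: build up to 3G.
2G: (22, 0) + (22, 0): same x and y₁ ≡ -y₂, so the sum is O.
3G: O + (22, 0) = (22, 0) (identity).
3G = (22, 0).
Next 2H:
Repeated addition: build up to 2H.
2H: tangent at (25, 3): λ = (3·25² + 36)/(2·3) ≡ 31/6. 6⁻¹ ≡ 8 (mod 47) since 6·8 = 48 ≡ 1, so λ ≡ 31·8 ≡ 13.
  x = λ² - 25 - 25 = 169 - 50 ≡ 25; y = λ·(25 - 25) - 3 ≡ 44. → (25, 44)
2H = (25, 44).
Finally 3G + 2H:
(22, 0) + (25, 44). λ = (44 - 0)/(25 - 22) ≡ 44/3 mod 47. 3⁻¹ ≡ 16 (mod 47), so λ ≡ 46.
  x = λ² - 22 - 25 = 2116 - 47 ≡ 1; y = λ·(22 - 1) - 0 ≡ 26. → (1, 26)

(1, 26)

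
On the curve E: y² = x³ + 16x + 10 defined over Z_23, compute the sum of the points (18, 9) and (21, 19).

(13, 0)

(18, 9) + (21, 19). λ = (19 - 9)/(21 - 18) ≡ 10/3 mod 23. 3⁻¹ ≡ 8 (mod 23) since 3·8 = 24 ≡ 1, so λ ≡ 11.
  x = λ² - 18 - 21 = 121 - 39 ≡ 13; y = λ·(18 - 13) - 9 ≡ 0. → (13, 0)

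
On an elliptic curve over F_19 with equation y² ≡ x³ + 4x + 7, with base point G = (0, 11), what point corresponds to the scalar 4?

O

Double-and-add on 4 = (100)₂. Start with G = (0, 11) for the leading 1-bit.
double: tangent at (0, 11): λ = (3·0² + 4)/(2·11) ≡ 4/3. 3⁻¹ ≡ 13 (mod 19), so λ ≡ 4·13 ≡ 14.
  x = λ² - 0 - 0 = 196 - 0 ≡ 6; y = λ·(0 - 6) - 11 ≡ 0. → (6, 0)
double: (6, 0) + (6, 0): same x and y₁ ≡ -y₂, so the sum is the point at infinity.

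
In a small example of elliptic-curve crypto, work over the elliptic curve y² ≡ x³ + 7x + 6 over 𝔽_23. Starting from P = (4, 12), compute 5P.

Double-and-add on 5 = (101)₂. Start with P = (4, 12) for the leading 1-bit.
double: tangent at (4, 12): λ = (3·4² + 7)/(2·12) ≡ 9/1. 1⁻¹ ≡ 1 (mod 23), so λ ≡ 9·1 ≡ 9.
  x = λ² - 4 - 4 = 81 - 8 ≡ 4; y = λ·(4 - 4) - 12 ≡ 11. → (4, 11)
double: tangent at (4, 11): λ = (3·4² + 7)/(2·11) ≡ 9/22. 22⁻¹ ≡ 22 (mod 23), so λ ≡ 9·22 ≡ 14.
  x = λ² - 4 - 4 = 196 - 8 ≡ 4; y = λ·(4 - 4) - 11 ≡ 12. → (4, 12)
add P: tangent at (4, 12): λ = (3·4² + 7)/(2·12) ≡ 9/1. 1⁻¹ ≡ 1 (mod 23) since 1·1 = 1 ≡ 1, so λ ≡ 9·1 ≡ 9.
  x = λ² - 4 - 4 = 81 - 8 ≡ 4; y = λ·(4 - 4) - 12 ≡ 11. → (4, 11)

(4, 11)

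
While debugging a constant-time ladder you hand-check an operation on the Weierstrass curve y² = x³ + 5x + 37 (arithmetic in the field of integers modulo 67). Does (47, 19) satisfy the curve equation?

no

y² = 19² ≡ 26; x³ + 5x + 37 = 104095 ≡ 44 (mod 67). 26 ≠ 44.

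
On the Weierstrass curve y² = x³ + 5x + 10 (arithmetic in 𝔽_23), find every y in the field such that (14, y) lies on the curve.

8, 15

x³ + 5x + 10 = 2824 ≡ 18 (mod 23).
Square roots of 18 mod 23: 8 and 15 (since 8² = 64 ≡ 18).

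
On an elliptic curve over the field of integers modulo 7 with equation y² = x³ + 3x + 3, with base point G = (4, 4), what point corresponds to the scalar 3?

Repeated addition: build up to 3G.
2G: tangent at (4, 4): λ = (3·4² + 3)/(2·4) ≡ 2/1. 1⁻¹ ≡ 1 (mod 7) since 1·1 = 1 ≡ 1, so λ ≡ 2·1 ≡ 2.
  x = λ² - 4 - 4 = 4 - 8 ≡ 3; y = λ·(4 - 3) - 4 ≡ 5. → (3, 5)
3G: (3, 5) + (4, 4). λ = (4 - 5)/(4 - 3) ≡ 6/1 mod 7. 1⁻¹ ≡ 1 (mod 7) since 1·1 = 1 ≡ 1, so λ ≡ 6.
  x = λ² - 3 - 4 = 36 - 7 ≡ 1; y = λ·(3 - 1) - 5 ≡ 0. → (1, 0)

(1, 0)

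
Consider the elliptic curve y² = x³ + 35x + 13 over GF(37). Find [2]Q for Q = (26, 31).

(11, 8)

tangent at (26, 31): λ = (3·26² + 35)/(2·31) ≡ 28/25. 25⁻¹ ≡ 3 (mod 37), so λ ≡ 28·3 ≡ 10.
  x = λ² - 26 - 26 = 100 - 52 ≡ 11; y = λ·(26 - 11) - 31 ≡ 8. → (11, 8)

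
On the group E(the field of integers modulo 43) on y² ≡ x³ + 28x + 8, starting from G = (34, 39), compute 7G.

Repeated addition: build up to 7G.
2G: tangent at (34, 39): λ = (3·34² + 28)/(2·39) ≡ 13/35. 35⁻¹ ≡ 16 (mod 43), so λ ≡ 13·16 ≡ 36.
  x = λ² - 34 - 34 = 1296 - 68 ≡ 24; y = λ·(34 - 24) - 39 ≡ 20. → (24, 20)
3G: (24, 20) + (34, 39). λ = (39 - 20)/(34 - 24) ≡ 19/10 mod 43. 10⁻¹ ≡ 13 (mod 43) since 10·13 = 130 ≡ 1, so λ ≡ 32.
  x = λ² - 24 - 34 = 1024 - 58 ≡ 20; y = λ·(24 - 20) - 20 ≡ 22. → (20, 22)
4G: (20, 22) + (34, 39). λ = (39 - 22)/(34 - 20) ≡ 17/14 mod 43. 14⁻¹ ≡ 40 (mod 43), so λ ≡ 35.
  x = λ² - 20 - 34 = 1225 - 54 ≡ 10; y = λ·(20 - 10) - 22 ≡ 27. → (10, 27)
5G: (10, 27) + (34, 39). λ = (39 - 27)/(34 - 10) ≡ 12/24 mod 43. 24⁻¹ ≡ 9 (mod 43) since 24·9 = 216 ≡ 1, so λ ≡ 22.
  x = λ² - 10 - 34 = 484 - 44 ≡ 10; y = λ·(10 - 10) - 27 ≡ 16. → (10, 16)
6G: (10, 16) + (34, 39). λ = (39 - 16)/(34 - 10) ≡ 23/24 mod 43. 24⁻¹ ≡ 9 (mod 43), so λ ≡ 35.
  x = λ² - 10 - 34 = 1225 - 44 ≡ 20; y = λ·(10 - 20) - 16 ≡ 21. → (20, 21)
7G: (20, 21) + (34, 39). λ = (39 - 21)/(34 - 20) ≡ 18/14 mod 43. 14⁻¹ ≡ 40 (mod 43) since 14·40 = 560 ≡ 1, so λ ≡ 32.
  x = λ² - 20 - 34 = 1024 - 54 ≡ 24; y = λ·(20 - 24) - 21 ≡ 23. → (24, 23)

(24, 23)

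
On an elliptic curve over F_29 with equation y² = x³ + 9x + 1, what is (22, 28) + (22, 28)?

(8, 11)

tangent at (22, 28): λ = (3·22² + 9)/(2·28) ≡ 11/27. 27⁻¹ ≡ 14 (mod 29) since 27·14 = 378 ≡ 1, so λ ≡ 11·14 ≡ 9.
  x = λ² - 22 - 22 = 81 - 44 ≡ 8; y = λ·(22 - 8) - 28 ≡ 11. → (8, 11)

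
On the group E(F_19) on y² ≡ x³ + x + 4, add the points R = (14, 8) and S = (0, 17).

(9, 1)

(14, 8) + (0, 17). λ = (17 - 8)/(0 - 14) ≡ 9/5 mod 19. 5⁻¹ ≡ 4 (mod 19) since 5·4 = 20 ≡ 1, so λ ≡ 17.
  x = λ² - 14 - 0 = 289 - 14 ≡ 9; y = λ·(14 - 9) - 8 ≡ 1. → (9, 1)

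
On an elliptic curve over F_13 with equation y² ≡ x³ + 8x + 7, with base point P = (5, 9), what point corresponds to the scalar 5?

(11, 3)

Repeated addition: build up to 5P.
2P: tangent at (5, 9): λ = (3·5² + 8)/(2·9) ≡ 5/5. 5⁻¹ ≡ 8 (mod 13), so λ ≡ 5·8 ≡ 1.
  x = λ² - 5 - 5 = 1 - 10 ≡ 4; y = λ·(5 - 4) - 9 ≡ 5. → (4, 5)
3P: (4, 5) + (5, 9). λ = (9 - 5)/(5 - 4) ≡ 4/1 mod 13. 1⁻¹ ≡ 1 (mod 13) since 1·1 = 1 ≡ 1, so λ ≡ 4.
  x = λ² - 4 - 5 = 16 - 9 ≡ 7; y = λ·(4 - 7) - 5 ≡ 9. → (7, 9)
4P: (7, 9) + (5, 9). λ = (9 - 9)/(5 - 7) ≡ 0/11 mod 13. 11⁻¹ ≡ 6 (mod 13) since 11·6 = 66 ≡ 1, so λ ≡ 0.
  x = λ² - 7 - 5 = 0 - 12 ≡ 1; y = λ·(7 - 1) - 9 ≡ 4. → (1, 4)
5P: (1, 4) + (5, 9). λ = (9 - 4)/(5 - 1) ≡ 5/4 mod 13. 4⁻¹ ≡ 10 (mod 13) since 4·10 = 40 ≡ 1, so λ ≡ 11.
  x = λ² - 1 - 5 = 121 - 6 ≡ 11; y = λ·(1 - 11) - 4 ≡ 3. → (11, 3)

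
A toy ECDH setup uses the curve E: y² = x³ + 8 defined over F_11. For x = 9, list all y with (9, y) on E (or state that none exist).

x³ + 0x + 8 = 737 ≡ 0 (mod 11).
Only y = 0 satisfies y² ≡ 0.

0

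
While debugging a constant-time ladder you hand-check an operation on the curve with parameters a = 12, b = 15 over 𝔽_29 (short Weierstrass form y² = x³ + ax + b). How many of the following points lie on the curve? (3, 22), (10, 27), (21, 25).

3

(3, 22): 22² ≡ 20, rhs ≡ 20 → on.
(10, 27): 27² ≡ 4, rhs ≡ 4 → on.
(21, 25): 25² ≡ 16, rhs ≡ 16 → on.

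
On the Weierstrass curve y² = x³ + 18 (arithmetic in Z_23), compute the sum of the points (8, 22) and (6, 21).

(8, 22) + (6, 21). λ = (21 - 22)/(6 - 8) ≡ 22/21 mod 23. 21⁻¹ ≡ 11 (mod 23), so λ ≡ 12.
  x = λ² - 8 - 6 = 144 - 14 ≡ 15; y = λ·(8 - 15) - 22 ≡ 9. → (15, 9)

(15, 9)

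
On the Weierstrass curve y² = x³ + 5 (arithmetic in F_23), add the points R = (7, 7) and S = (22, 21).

(10, 4)

(7, 7) + (22, 21). λ = (21 - 7)/(22 - 7) ≡ 14/15 mod 23. 15⁻¹ ≡ 20 (mod 23) since 15·20 = 300 ≡ 1, so λ ≡ 4.
  x = λ² - 7 - 22 = 16 - 29 ≡ 10; y = λ·(7 - 10) - 7 ≡ 4. → (10, 4)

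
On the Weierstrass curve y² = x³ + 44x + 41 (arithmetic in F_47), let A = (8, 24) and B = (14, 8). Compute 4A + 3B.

(15, 9)

First 4A:
Double-and-add on 4 = (100)₂. Start with A = (8, 24) for the leading 1-bit.
double: tangent at (8, 24): λ = (3·8² + 44)/(2·24) ≡ 1/1. 1⁻¹ ≡ 1 (mod 47), so λ ≡ 1·1 ≡ 1.
  x = λ² - 8 - 8 = 1 - 16 ≡ 32; y = λ·(8 - 32) - 24 ≡ 46. → (32, 46)
double: tangent at (32, 46): λ = (3·32² + 44)/(2·46) ≡ 14/45. 45⁻¹ ≡ 23 (mod 47), so λ ≡ 14·23 ≡ 40.
  x = λ² - 32 - 32 = 1600 - 64 ≡ 32; y = λ·(32 - 32) - 46 ≡ 1. → (32, 1)
4A = (32, 1).
Next 3B:
Repeated addition: build up to 3B.
2B: tangent at (14, 8): λ = (3·14² + 44)/(2·8) ≡ 21/16. 16⁻¹ ≡ 3 (mod 47), so λ ≡ 21·3 ≡ 16.
  x = λ² - 14 - 14 = 256 - 28 ≡ 40; y = λ·(14 - 40) - 8 ≡ 46. → (40, 46)
3B: (40, 46) + (14, 8). λ = (8 - 46)/(14 - 40) ≡ 9/21 mod 47. 21⁻¹ ≡ 9 (mod 47), so λ ≡ 34.
  x = λ² - 40 - 14 = 1156 - 54 ≡ 21; y = λ·(40 - 21) - 46 ≡ 36. → (21, 36)
3B = (21, 36).
Finally 4A + 3B:
(32, 1) + (21, 36). λ = (36 - 1)/(21 - 32) ≡ 35/36 mod 47. 36⁻¹ ≡ 17 (mod 47), so λ ≡ 31.
  x = λ² - 32 - 21 = 961 - 53 ≡ 15; y = λ·(32 - 15) - 1 ≡ 9. → (15, 9)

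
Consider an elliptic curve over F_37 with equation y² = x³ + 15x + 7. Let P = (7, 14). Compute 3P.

Repeated addition: build up to 3P.
2P: tangent at (7, 14): λ = (3·7² + 15)/(2·14) ≡ 14/28. 28⁻¹ ≡ 4 (mod 37) since 28·4 = 112 ≡ 1, so λ ≡ 14·4 ≡ 19.
  x = λ² - 7 - 7 = 361 - 14 ≡ 14; y = λ·(7 - 14) - 14 ≡ 1. → (14, 1)
3P: (14, 1) + (7, 14). λ = (14 - 1)/(7 - 14) ≡ 13/30 mod 37. 30⁻¹ ≡ 21 (mod 37) since 30·21 = 630 ≡ 1, so λ ≡ 14.
  x = λ² - 14 - 7 = 196 - 21 ≡ 27; y = λ·(14 - 27) - 1 ≡ 2. → (27, 2)

(27, 2)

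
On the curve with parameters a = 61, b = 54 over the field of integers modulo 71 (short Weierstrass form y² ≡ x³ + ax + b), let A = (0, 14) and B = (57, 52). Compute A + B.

(0, 14) + (57, 52). λ = (52 - 14)/(57 - 0) ≡ 38/57 mod 71. 57⁻¹ ≡ 5 (mod 71) since 57·5 = 285 ≡ 1, so λ ≡ 48.
  x = λ² - 0 - 57 = 2304 - 57 ≡ 46; y = λ·(0 - 46) - 14 ≡ 50. → (46, 50)

(46, 50)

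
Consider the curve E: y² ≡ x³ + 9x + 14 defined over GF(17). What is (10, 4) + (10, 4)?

tangent at (10, 4): λ = (3·10² + 9)/(2·4) ≡ 3/8. 8⁻¹ ≡ 15 (mod 17), so λ ≡ 3·15 ≡ 11.
  x = λ² - 10 - 10 = 121 - 20 ≡ 16; y = λ·(10 - 16) - 4 ≡ 15. → (16, 15)

(16, 15)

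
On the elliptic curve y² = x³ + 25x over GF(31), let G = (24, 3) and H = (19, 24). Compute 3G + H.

First 3G:
Repeated addition: build up to 3G.
2G: tangent at (24, 3): λ = (3·24² + 25)/(2·3) ≡ 17/6. 6⁻¹ ≡ 26 (mod 31), so λ ≡ 17·26 ≡ 8.
  x = λ² - 24 - 24 = 64 - 48 ≡ 16; y = λ·(24 - 16) - 3 ≡ 30. → (16, 30)
3G: (16, 30) + (24, 3). λ = (3 - 30)/(24 - 16) ≡ 4/8 mod 31. 8⁻¹ ≡ 4 (mod 31) since 8·4 = 32 ≡ 1, so λ ≡ 16.
  x = λ² - 16 - 24 = 256 - 40 ≡ 30; y = λ·(16 - 30) - 30 ≡ 25. → (30, 25)
3G = (30, 25).
Finally 3G + H:
(30, 25) + (19, 24). λ = (24 - 25)/(19 - 30) ≡ 30/20 mod 31. 20⁻¹ ≡ 14 (mod 31) since 20·14 = 280 ≡ 1, so λ ≡ 17.
  x = λ² - 30 - 19 = 289 - 49 ≡ 23; y = λ·(30 - 23) - 25 ≡ 1. → (23, 1)

(23, 1)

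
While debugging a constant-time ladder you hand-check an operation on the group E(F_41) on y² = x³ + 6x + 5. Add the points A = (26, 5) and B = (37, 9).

(26, 5) + (37, 9). λ = (9 - 5)/(37 - 26) ≡ 4/11 mod 41. 11⁻¹ ≡ 15 (mod 41), so λ ≡ 19.
  x = λ² - 26 - 37 = 361 - 63 ≡ 11; y = λ·(26 - 11) - 5 ≡ 34. → (11, 34)

(11, 34)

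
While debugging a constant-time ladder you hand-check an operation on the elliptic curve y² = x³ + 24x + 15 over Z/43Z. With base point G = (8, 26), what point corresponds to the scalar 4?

Double-and-add on 4 = (100)₂. Start with G = (8, 26) for the leading 1-bit.
double: tangent at (8, 26): λ = (3·8² + 24)/(2·26) ≡ 1/9. 9⁻¹ ≡ 24 (mod 43), so λ ≡ 1·24 ≡ 24.
  x = λ² - 8 - 8 = 576 - 16 ≡ 1; y = λ·(8 - 1) - 26 ≡ 13. → (1, 13)
double: tangent at (1, 13): λ = (3·1² + 24)/(2·13) ≡ 27/26. 26⁻¹ ≡ 5 (mod 43) since 26·5 = 130 ≡ 1, so λ ≡ 27·5 ≡ 6.
  x = λ² - 1 - 1 = 36 - 2 ≡ 34; y = λ·(1 - 34) - 13 ≡ 4. → (34, 4)

(34, 4)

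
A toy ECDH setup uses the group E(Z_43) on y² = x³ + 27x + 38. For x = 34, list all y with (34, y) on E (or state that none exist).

none

x³ + 27x + 38 = 40260 ≡ 12 (mod 43).
12 is a non-residue mod 43; no y exists.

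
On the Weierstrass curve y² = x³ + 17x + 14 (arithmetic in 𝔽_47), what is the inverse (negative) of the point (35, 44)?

-(35, 44) = (35, -44 mod 47) = (35, 3).

(35, 3)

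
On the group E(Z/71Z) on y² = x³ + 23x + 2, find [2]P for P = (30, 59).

tangent at (30, 59): λ = (3·30² + 23)/(2·59) ≡ 25/47. 47⁻¹ ≡ 68 (mod 71), so λ ≡ 25·68 ≡ 67.
  x = λ² - 30 - 30 = 4489 - 60 ≡ 27; y = λ·(30 - 27) - 59 ≡ 0. → (27, 0)

(27, 0)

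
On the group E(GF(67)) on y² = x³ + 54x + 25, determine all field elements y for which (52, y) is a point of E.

none

x³ + 54x + 25 = 143441 ≡ 61 (mod 67).
61 is a non-residue mod 67; no y exists.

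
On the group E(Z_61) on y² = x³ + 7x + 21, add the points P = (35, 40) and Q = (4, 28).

(49, 51)

(35, 40) + (4, 28). λ = (28 - 40)/(4 - 35) ≡ 49/30 mod 61. 30⁻¹ ≡ 59 (mod 61) since 30·59 = 1770 ≡ 1, so λ ≡ 24.
  x = λ² - 35 - 4 = 576 - 39 ≡ 49; y = λ·(35 - 49) - 40 ≡ 51. → (49, 51)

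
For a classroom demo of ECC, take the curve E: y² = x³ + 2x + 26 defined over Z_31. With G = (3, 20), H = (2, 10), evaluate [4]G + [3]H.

(29, 18)

First 4G:
Repeated addition: build up to 4G.
2G: tangent at (3, 20): λ = (3·3² + 2)/(2·20) ≡ 29/9. 9⁻¹ ≡ 7 (mod 31) since 9·7 = 63 ≡ 1, so λ ≡ 29·7 ≡ 17.
  x = λ² - 3 - 3 = 289 - 6 ≡ 4; y = λ·(3 - 4) - 20 ≡ 25. → (4, 25)
3G: (4, 25) + (3, 20). λ = (20 - 25)/(3 - 4) ≡ 26/30 mod 31. 30⁻¹ ≡ 30 (mod 31), so λ ≡ 5.
  x = λ² - 4 - 3 = 25 - 7 ≡ 18; y = λ·(4 - 18) - 25 ≡ 29. → (18, 29)
4G: (18, 29) + (3, 20). λ = (20 - 29)/(3 - 18) ≡ 22/16 mod 31. 16⁻¹ ≡ 2 (mod 31) since 16·2 = 32 ≡ 1, so λ ≡ 13.
  x = λ² - 18 - 3 = 169 - 21 ≡ 24; y = λ·(18 - 24) - 29 ≡ 17. → (24, 17)
4G = (24, 17).
Next 3H:
Repeated addition: build up to 3H.
2H: tangent at (2, 10): λ = (3·2² + 2)/(2·10) ≡ 14/20. 20⁻¹ ≡ 14 (mod 31), so λ ≡ 14·14 ≡ 10.
  x = λ² - 2 - 2 = 100 - 4 ≡ 3; y = λ·(2 - 3) - 10 ≡ 11. → (3, 11)
3H: (3, 11) + (2, 10). λ = (10 - 11)/(2 - 3) ≡ 30/30 mod 31. 30⁻¹ ≡ 30 (mod 31), so λ ≡ 1.
  x = λ² - 3 - 2 = 1 - 5 ≡ 27; y = λ·(3 - 27) - 11 ≡ 27. → (27, 27)
3H = (27, 27).
Finally 4G + 3H:
(24, 17) + (27, 27). λ = (27 - 17)/(27 - 24) ≡ 10/3 mod 31. 3⁻¹ ≡ 21 (mod 31) since 3·21 = 63 ≡ 1, so λ ≡ 24.
  x = λ² - 24 - 27 = 576 - 51 ≡ 29; y = λ·(24 - 29) - 17 ≡ 18. → (29, 18)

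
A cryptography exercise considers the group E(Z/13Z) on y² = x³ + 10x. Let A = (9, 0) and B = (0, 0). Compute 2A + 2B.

O

First 2A:
Repeated addition: build up to 2A.
2A: (9, 0) + (9, 0): same x and y₁ ≡ -y₂, so the sum is 𝒪.
2A = 𝒪.
Next 2B:
Repeated addition: build up to 2B.
2B: (0, 0) + (0, 0): same x and y₁ ≡ -y₂, so the sum is 𝒪.
2B = 𝒪.
Finally 2A + 2B:
𝒪 + 𝒪 = 𝒪 (identity).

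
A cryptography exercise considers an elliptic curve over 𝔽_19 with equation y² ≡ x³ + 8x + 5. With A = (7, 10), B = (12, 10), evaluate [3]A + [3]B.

First 3A:
Repeated addition: build up to 3A.
2A: tangent at (7, 10): λ = (3·7² + 8)/(2·10) ≡ 3/1. 1⁻¹ ≡ 1 (mod 19) since 1·1 = 1 ≡ 1, so λ ≡ 3·1 ≡ 3.
  x = λ² - 7 - 7 = 9 - 14 ≡ 14; y = λ·(7 - 14) - 10 ≡ 7. → (14, 7)
3A: (14, 7) + (7, 10). λ = (10 - 7)/(7 - 14) ≡ 3/12 mod 19. 12⁻¹ ≡ 8 (mod 19), so λ ≡ 5.
  x = λ² - 14 - 7 = 25 - 21 ≡ 4; y = λ·(14 - 4) - 7 ≡ 5. → (4, 5)
3A = (4, 5).
Next 3B:
Repeated addition: build up to 3B.
2B: tangent at (12, 10): λ = (3·12² + 8)/(2·10) ≡ 3/1. 1⁻¹ ≡ 1 (mod 19), so λ ≡ 3·1 ≡ 3.
  x = λ² - 12 - 12 = 9 - 24 ≡ 4; y = λ·(12 - 4) - 10 ≡ 14. → (4, 14)
3B: (4, 14) + (12, 10). λ = (10 - 14)/(12 - 4) ≡ 15/8 mod 19. 8⁻¹ ≡ 12 (mod 19) since 8·12 = 96 ≡ 1, so λ ≡ 9.
  x = λ² - 4 - 12 = 81 - 16 ≡ 8; y = λ·(4 - 8) - 14 ≡ 7. → (8, 7)
3B = (8, 7).
Finally 3A + 3B:
(4, 5) + (8, 7). λ = (7 - 5)/(8 - 4) ≡ 2/4 mod 19. 4⁻¹ ≡ 5 (mod 19) since 4·5 = 20 ≡ 1, so λ ≡ 10.
  x = λ² - 4 - 8 = 100 - 12 ≡ 12; y = λ·(4 - 12) - 5 ≡ 10. → (12, 10)

(12, 10)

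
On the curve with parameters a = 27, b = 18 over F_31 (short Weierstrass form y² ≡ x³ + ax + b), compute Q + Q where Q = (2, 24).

tangent at (2, 24): λ = (3·2² + 27)/(2·24) ≡ 8/17. 17⁻¹ ≡ 11 (mod 31) since 17·11 = 187 ≡ 1, so λ ≡ 8·11 ≡ 26.
  x = λ² - 2 - 2 = 676 - 4 ≡ 21; y = λ·(2 - 21) - 24 ≡ 9. → (21, 9)

(21, 9)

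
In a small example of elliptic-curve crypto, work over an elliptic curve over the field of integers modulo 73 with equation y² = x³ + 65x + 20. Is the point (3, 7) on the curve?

y² = 7² ≡ 49; x³ + 65x + 20 = 242 ≡ 23 (mod 73). 49 ≠ 23.

no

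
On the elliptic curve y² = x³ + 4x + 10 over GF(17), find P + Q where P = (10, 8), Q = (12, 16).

(10, 8) + (12, 16). λ = (16 - 8)/(12 - 10) ≡ 8/2 mod 17. 2⁻¹ ≡ 9 (mod 17) since 2·9 = 18 ≡ 1, so λ ≡ 4.
  x = λ² - 10 - 12 = 16 - 22 ≡ 11; y = λ·(10 - 11) - 8 ≡ 5. → (11, 5)

(11, 5)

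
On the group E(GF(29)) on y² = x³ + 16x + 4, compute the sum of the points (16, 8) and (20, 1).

(16, 8) + (20, 1). λ = (1 - 8)/(20 - 16) ≡ 22/4 mod 29. 4⁻¹ ≡ 22 (mod 29), so λ ≡ 20.
  x = λ² - 16 - 20 = 400 - 36 ≡ 16; y = λ·(16 - 16) - 8 ≡ 21. → (16, 21)

(16, 21)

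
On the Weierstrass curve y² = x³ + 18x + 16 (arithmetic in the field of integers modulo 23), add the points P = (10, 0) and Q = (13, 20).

(1, 14)

(10, 0) + (13, 20). λ = (20 - 0)/(13 - 10) ≡ 20/3 mod 23. 3⁻¹ ≡ 8 (mod 23), so λ ≡ 22.
  x = λ² - 10 - 13 = 484 - 23 ≡ 1; y = λ·(10 - 1) - 0 ≡ 14. → (1, 14)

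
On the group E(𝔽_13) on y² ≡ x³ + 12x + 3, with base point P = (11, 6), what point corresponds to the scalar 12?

O

Double-and-add on 12 = (1100)₂. Start with P = (11, 6) for the leading 1-bit.
double: tangent at (11, 6): λ = (3·11² + 12)/(2·6) ≡ 11/12. 12⁻¹ ≡ 12 (mod 13) since 12·12 = 144 ≡ 1, so λ ≡ 11·12 ≡ 2.
  x = λ² - 11 - 11 = 4 - 22 ≡ 8; y = λ·(11 - 8) - 6 ≡ 0. → (8, 0)
add P: (8, 0) + (11, 6). λ = (6 - 0)/(11 - 8) ≡ 6/3 mod 13. 3⁻¹ ≡ 9 (mod 13) since 3·9 = 27 ≡ 1, so λ ≡ 2.
  x = λ² - 8 - 11 = 4 - 19 ≡ 11; y = λ·(8 - 11) - 0 ≡ 7. → (11, 7)
double: tangent at (11, 7): λ = (3·11² + 12)/(2·7) ≡ 11/1. 1⁻¹ ≡ 1 (mod 13), so λ ≡ 11·1 ≡ 11.
  x = λ² - 11 - 11 = 121 - 22 ≡ 8; y = λ·(11 - 8) - 7 ≡ 0. → (8, 0)
double: (8, 0) + (8, 0): same x and y₁ ≡ -y₂, so the sum is 𝒪.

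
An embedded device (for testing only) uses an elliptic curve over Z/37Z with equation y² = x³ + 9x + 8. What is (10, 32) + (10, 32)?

tangent at (10, 32): λ = (3·10² + 9)/(2·32) ≡ 13/27. 27⁻¹ ≡ 11 (mod 37), so λ ≡ 13·11 ≡ 32.
  x = λ² - 10 - 10 = 1024 - 20 ≡ 5; y = λ·(10 - 5) - 32 ≡ 17. → (5, 17)

(5, 17)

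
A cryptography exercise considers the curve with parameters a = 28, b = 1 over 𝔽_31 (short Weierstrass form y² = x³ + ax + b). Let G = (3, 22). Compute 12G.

(5, 7)

Repeated addition: build up to 12G.
2G: tangent at (3, 22): λ = (3·3² + 28)/(2·22) ≡ 24/13. 13⁻¹ ≡ 12 (mod 31), so λ ≡ 24·12 ≡ 9.
  x = λ² - 3 - 3 = 81 - 6 ≡ 13; y = λ·(3 - 13) - 22 ≡ 12. → (13, 12)
3G: (13, 12) + (3, 22). λ = (22 - 12)/(3 - 13) ≡ 10/21 mod 31. 21⁻¹ ≡ 3 (mod 31), so λ ≡ 30.
  x = λ² - 13 - 3 = 900 - 16 ≡ 16; y = λ·(13 - 16) - 12 ≡ 22. → (16, 22)
4G: (16, 22) + (3, 22). λ = (22 - 22)/(3 - 16) ≡ 0/18 mod 31. 18⁻¹ ≡ 19 (mod 31) since 18·19 = 342 ≡ 1, so λ ≡ 0.
  x = λ² - 16 - 3 = 0 - 19 ≡ 12; y = λ·(16 - 12) - 22 ≡ 9. → (12, 9)
5G: (12, 9) + (3, 22). λ = (22 - 9)/(3 - 12) ≡ 13/22 mod 31. 22⁻¹ ≡ 24 (mod 31) since 22·24 = 528 ≡ 1, so λ ≡ 2.
  x = λ² - 12 - 3 = 4 - 15 ≡ 20; y = λ·(12 - 20) - 9 ≡ 6. → (20, 6)
6G: (20, 6) + (3, 22). λ = (22 - 6)/(3 - 20) ≡ 16/14 mod 31. 14⁻¹ ≡ 20 (mod 31), so λ ≡ 10.
  x = λ² - 20 - 3 = 100 - 23 ≡ 15; y = λ·(20 - 15) - 6 ≡ 13. → (15, 13)
7G: (15, 13) + (3, 22). λ = (22 - 13)/(3 - 15) ≡ 9/19 mod 31. 19⁻¹ ≡ 18 (mod 31) since 19·18 = 342 ≡ 1, so λ ≡ 7.
  x = λ² - 15 - 3 = 49 - 18 ≡ 0; y = λ·(15 - 0) - 13 ≡ 30. → (0, 30)
8G: (0, 30) + (3, 22). λ = (22 - 30)/(3 - 0) ≡ 23/3 mod 31. 3⁻¹ ≡ 21 (mod 31), so λ ≡ 18.
  x = λ² - 0 - 3 = 324 - 3 ≡ 11; y = λ·(0 - 11) - 30 ≡ 20. → (11, 20)
9G: (11, 20) + (3, 22). λ = (22 - 20)/(3 - 11) ≡ 2/23 mod 31. 23⁻¹ ≡ 27 (mod 31) since 23·27 = 621 ≡ 1, so λ ≡ 23.
  x = λ² - 11 - 3 = 529 - 14 ≡ 19; y = λ·(11 - 19) - 20 ≡ 13. → (19, 13)
10G: (19, 13) + (3, 22). λ = (22 - 13)/(3 - 19) ≡ 9/15 mod 31. 15⁻¹ ≡ 29 (mod 31) since 15·29 = 435 ≡ 1, so λ ≡ 13.
  x = λ² - 19 - 3 = 169 - 22 ≡ 23; y = λ·(19 - 23) - 13 ≡ 28. → (23, 28)
11G: (23, 28) + (3, 22). λ = (22 - 28)/(3 - 23) ≡ 25/11 mod 31. 11⁻¹ ≡ 17 (mod 31) since 11·17 = 187 ≡ 1, so λ ≡ 22.
  x = λ² - 23 - 3 = 484 - 26 ≡ 24; y = λ·(23 - 24) - 28 ≡ 12. → (24, 12)
12G: (24, 12) + (3, 22). λ = (22 - 12)/(3 - 24) ≡ 10/10 mod 31. 10⁻¹ ≡ 28 (mod 31), so λ ≡ 1.
  x = λ² - 24 - 3 = 1 - 27 ≡ 5; y = λ·(24 - 5) - 12 ≡ 7. → (5, 7)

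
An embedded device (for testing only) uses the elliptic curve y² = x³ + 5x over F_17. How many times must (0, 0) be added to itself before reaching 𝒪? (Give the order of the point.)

2

2P: (0, 0) + (0, 0): same x and y₁ ≡ -y₂, so the sum is 𝒪.
2P = 𝒪, so the order is 2.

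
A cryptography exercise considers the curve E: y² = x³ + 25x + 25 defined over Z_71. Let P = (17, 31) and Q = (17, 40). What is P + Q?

The two points share x = 17 and their y-coordinates satisfy 31 + 40 ≡ 0 (mod 71), so they are inverses. Their sum is ∞.

O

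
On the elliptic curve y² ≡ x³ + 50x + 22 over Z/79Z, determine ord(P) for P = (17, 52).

2P: tangent at (17, 52): λ = (3·17² + 50)/(2·52) ≡ 48/25. 25⁻¹ ≡ 19 (mod 79), so λ ≡ 48·19 ≡ 43.
  x = λ² - 17 - 17 = 1849 - 34 ≡ 77; y = λ·(17 - 77) - 52 ≡ 54. → (77, 54)
3P: (77, 54) + (17, 52). λ = (52 - 54)/(17 - 77) ≡ 77/19 mod 79. 19⁻¹ ≡ 25 (mod 79) since 19·25 = 475 ≡ 1, so λ ≡ 29.
  x = λ² - 77 - 17 = 841 - 94 ≡ 36; y = λ·(77 - 36) - 54 ≡ 29. → (36, 29)
4P: (36, 29) + (17, 52). λ = (52 - 29)/(17 - 36) ≡ 23/60 mod 79. 60⁻¹ ≡ 54 (mod 79) since 60·54 = 3240 ≡ 1, so λ ≡ 57.
  x = λ² - 36 - 17 = 3249 - 53 ≡ 36; y = λ·(36 - 36) - 29 ≡ 50. → (36, 50)
5P: (36, 50) + (17, 52). λ = (52 - 50)/(17 - 36) ≡ 2/60 mod 79. 60⁻¹ ≡ 54 (mod 79), so λ ≡ 29.
  x = λ² - 36 - 17 = 841 - 53 ≡ 77; y = λ·(36 - 77) - 50 ≡ 25. → (77, 25)
6P: (77, 25) + (17, 52). λ = (52 - 25)/(17 - 77) ≡ 27/19 mod 79. 19⁻¹ ≡ 25 (mod 79), so λ ≡ 43.
  x = λ² - 77 - 17 = 1849 - 94 ≡ 17; y = λ·(77 - 17) - 25 ≡ 27. → (17, 27)
7P: (17, 27) + (17, 52): same x and y₁ ≡ -y₂, so the sum is O.
7P = O, so the order is 7.

7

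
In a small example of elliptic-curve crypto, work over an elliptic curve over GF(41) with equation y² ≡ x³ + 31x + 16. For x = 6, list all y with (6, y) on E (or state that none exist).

7, 34

x³ + 31x + 16 = 418 ≡ 8 (mod 41).
Square roots of 8 mod 41: 7 and 34 (since 7² = 49 ≡ 8).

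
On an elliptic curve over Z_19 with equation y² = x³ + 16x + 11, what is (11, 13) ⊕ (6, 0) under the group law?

(11, 13) + (6, 0). λ = (0 - 13)/(6 - 11) ≡ 6/14 mod 19. 14⁻¹ ≡ 15 (mod 19) since 14·15 = 210 ≡ 1, so λ ≡ 14.
  x = λ² - 11 - 6 = 196 - 17 ≡ 8; y = λ·(11 - 8) - 13 ≡ 10. → (8, 10)

(8, 10)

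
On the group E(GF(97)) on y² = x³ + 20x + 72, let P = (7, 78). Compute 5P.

Repeated addition: build up to 5P.
2P: tangent at (7, 78): λ = (3·7² + 20)/(2·78) ≡ 70/59. 59⁻¹ ≡ 74 (mod 97), so λ ≡ 70·74 ≡ 39.
  x = λ² - 7 - 7 = 1521 - 14 ≡ 52; y = λ·(7 - 52) - 78 ≡ 10. → (52, 10)
3P: (52, 10) + (7, 78). λ = (78 - 10)/(7 - 52) ≡ 68/52 mod 97. 52⁻¹ ≡ 28 (mod 97) since 52·28 = 1456 ≡ 1, so λ ≡ 61.
  x = λ² - 52 - 7 = 3721 - 59 ≡ 73; y = λ·(52 - 73) - 10 ≡ 67. → (73, 67)
4P: (73, 67) + (7, 78). λ = (78 - 67)/(7 - 73) ≡ 11/31 mod 97. 31⁻¹ ≡ 72 (mod 97), so λ ≡ 16.
  x = λ² - 73 - 7 = 256 - 80 ≡ 79; y = λ·(73 - 79) - 67 ≡ 31. → (79, 31)
5P: (79, 31) + (7, 78). λ = (78 - 31)/(7 - 79) ≡ 47/25 mod 97. 25⁻¹ ≡ 66 (mod 97), so λ ≡ 95.
  x = λ² - 79 - 7 = 9025 - 86 ≡ 15; y = λ·(79 - 15) - 31 ≡ 35. → (15, 35)

(15, 35)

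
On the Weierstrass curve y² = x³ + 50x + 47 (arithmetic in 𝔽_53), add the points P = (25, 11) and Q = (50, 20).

(25, 11) + (50, 20). λ = (20 - 11)/(50 - 25) ≡ 9/25 mod 53. 25⁻¹ ≡ 17 (mod 53) since 25·17 = 425 ≡ 1, so λ ≡ 47.
  x = λ² - 25 - 50 = 2209 - 75 ≡ 14; y = λ·(25 - 14) - 11 ≡ 29. → (14, 29)

(14, 29)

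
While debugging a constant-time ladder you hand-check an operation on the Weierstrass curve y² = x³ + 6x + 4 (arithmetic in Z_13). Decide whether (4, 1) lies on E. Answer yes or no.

y² = 1² ≡ 1; x³ + 6x + 4 = 92 ≡ 1 (mod 13). 1 = 1.

yes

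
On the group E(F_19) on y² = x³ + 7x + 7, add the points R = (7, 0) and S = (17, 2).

(7, 0) + (17, 2). λ = (2 - 0)/(17 - 7) ≡ 2/10 mod 19. 10⁻¹ ≡ 2 (mod 19), so λ ≡ 4.
  x = λ² - 7 - 17 = 16 - 24 ≡ 11; y = λ·(7 - 11) - 0 ≡ 3. → (11, 3)

(11, 3)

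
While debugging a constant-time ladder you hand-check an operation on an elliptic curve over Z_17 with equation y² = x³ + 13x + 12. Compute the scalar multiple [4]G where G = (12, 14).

Repeated addition: build up to 4G.
2G: tangent at (12, 14): λ = (3·12² + 13)/(2·14) ≡ 3/11. 11⁻¹ ≡ 14 (mod 17), so λ ≡ 3·14 ≡ 8.
  x = λ² - 12 - 12 = 64 - 24 ≡ 6; y = λ·(12 - 6) - 14 ≡ 0. → (6, 0)
3G: (6, 0) + (12, 14). λ = (14 - 0)/(12 - 6) ≡ 14/6 mod 17. 6⁻¹ ≡ 3 (mod 17), so λ ≡ 8.
  x = λ² - 6 - 12 = 64 - 18 ≡ 12; y = λ·(6 - 12) - 0 ≡ 3. → (12, 3)
4G: (12, 3) + (12, 14): same x and y₁ ≡ -y₂, so the sum is O.

O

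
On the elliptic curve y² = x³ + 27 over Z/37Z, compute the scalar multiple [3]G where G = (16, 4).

Repeated addition: build up to 3G.
2G: tangent at (16, 4): λ = (3·16² + 0)/(2·4) ≡ 28/8. 8⁻¹ ≡ 14 (mod 37), so λ ≡ 28·14 ≡ 22.
  x = λ² - 16 - 16 = 484 - 32 ≡ 8; y = λ·(16 - 8) - 4 ≡ 24. → (8, 24)
3G: (8, 24) + (16, 4). λ = (4 - 24)/(16 - 8) ≡ 17/8 mod 37. 8⁻¹ ≡ 14 (mod 37), so λ ≡ 16.
  x = λ² - 8 - 16 = 256 - 24 ≡ 10; y = λ·(8 - 10) - 24 ≡ 18. → (10, 18)

(10, 18)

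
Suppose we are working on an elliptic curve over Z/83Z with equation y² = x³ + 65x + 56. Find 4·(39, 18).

Write G = (39, 18).
Double-and-add on 4 = (100)₂. Start with G = (39, 18) for the leading 1-bit.
double: tangent at (39, 18): λ = (3·39² + 65)/(2·18) ≡ 63/36. 36⁻¹ ≡ 30 (mod 83), so λ ≡ 63·30 ≡ 64.
  x = λ² - 39 - 39 = 4096 - 78 ≡ 34; y = λ·(39 - 34) - 18 ≡ 53. → (34, 53)
double: tangent at (34, 53): λ = (3·34² + 65)/(2·53) ≡ 47/23. 23⁻¹ ≡ 65 (mod 83) since 23·65 = 1495 ≡ 1, so λ ≡ 47·65 ≡ 67.
  x = λ² - 34 - 34 = 4489 - 68 ≡ 22; y = λ·(34 - 22) - 53 ≡ 4. → (22, 4)

(22, 4)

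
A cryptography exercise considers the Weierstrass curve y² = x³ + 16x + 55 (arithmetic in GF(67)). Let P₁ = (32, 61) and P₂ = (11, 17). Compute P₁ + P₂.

(32, 61) + (11, 17). λ = (17 - 61)/(11 - 32) ≡ 23/46 mod 67. 46⁻¹ ≡ 51 (mod 67), so λ ≡ 34.
  x = λ² - 32 - 11 = 1156 - 43 ≡ 41; y = λ·(32 - 41) - 61 ≡ 35. → (41, 35)

(41, 35)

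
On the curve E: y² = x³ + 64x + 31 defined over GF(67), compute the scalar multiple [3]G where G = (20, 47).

(2, 10)

Repeated addition: build up to 3G.
2G: tangent at (20, 47): λ = (3·20² + 64)/(2·47) ≡ 58/27. 27⁻¹ ≡ 5 (mod 67), so λ ≡ 58·5 ≡ 22.
  x = λ² - 20 - 20 = 484 - 40 ≡ 42; y = λ·(20 - 42) - 47 ≡ 5. → (42, 5)
3G: (42, 5) + (20, 47). λ = (47 - 5)/(20 - 42) ≡ 42/45 mod 67. 45⁻¹ ≡ 3 (mod 67) since 45·3 = 135 ≡ 1, so λ ≡ 59.
  x = λ² - 42 - 20 = 3481 - 62 ≡ 2; y = λ·(42 - 2) - 5 ≡ 10. → (2, 10)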